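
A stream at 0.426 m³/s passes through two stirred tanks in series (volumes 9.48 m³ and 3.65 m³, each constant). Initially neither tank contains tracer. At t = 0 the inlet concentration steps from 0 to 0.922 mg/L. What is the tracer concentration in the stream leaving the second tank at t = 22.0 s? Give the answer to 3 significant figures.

Species balance on tank i: dCᵢ/dt = (Cᵢ₋₁ − Cᵢ)/τᵢ with τᵢ = Vᵢ/Q.
τ₁ = 9.48/0.426 = 22.254 s; τ₂ = 3.65/0.426 = 8.5681 s.
Solving the cascade with C₁(0)=C₂(0)=0 gives C₂(t) = C_in[1 − (τ₁ e^(−t/τ₁) − τ₂ e^(−t/τ₂))/(τ₁ − τ₂)].
At t = 22.0: e^(−t/τ₁) = 0.37209, e^(−t/τ₂) = 0.076714.
C₂ = 0.922·[1 − (22.254·0.37209 − 8.5681·0.076714)/(13.685)] = 0.922·0.44298 = 0.40842 mg/L.

0.408 mg/L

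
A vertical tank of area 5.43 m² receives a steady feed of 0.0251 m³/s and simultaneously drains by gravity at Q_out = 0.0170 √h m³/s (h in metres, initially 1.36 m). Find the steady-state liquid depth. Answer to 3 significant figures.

2.18 m

A dh/dt = Q_in − 0.0170 √h. Steady state requires inflow = outflow:
Q_in = 0.0170 √h_ss ⇒ √h_ss = 0.0251/0.0170 = 1.4765.
h_ss = 1.4765² = 2.1800 m. (Since h₀ = 1.36 m < h_ss, the level will rise toward this value.)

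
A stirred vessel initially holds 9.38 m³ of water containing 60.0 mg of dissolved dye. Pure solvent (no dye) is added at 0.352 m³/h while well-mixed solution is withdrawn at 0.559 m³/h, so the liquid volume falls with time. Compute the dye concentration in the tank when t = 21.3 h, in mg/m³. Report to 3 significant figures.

Total volume: dV/dt = Q_in − Q_out = -0.20700 m³/h, so V(t) = 9.38 − 0.20700 t and V(21.3) = 4.9709 m³.
Species balance (pure solvent in): dm/dt = −Q_out · m/V(t).
dm/m = −Q_out dt/(V₀ − 0.20700 t); integrating gives ln(m/m₀) = −(Q_out/(Q_in−Q_out)) ln(V/V₀).
m = m₀ (V₀/V)^(Q_out/(Q_in−Q_out)) = 60.0 × (9.38/4.9709)^(-2.7005) = 10.801 mg.
C = m/V = 10.801/4.9709 = 2.1728 mg/m³.

2.17 mg/m³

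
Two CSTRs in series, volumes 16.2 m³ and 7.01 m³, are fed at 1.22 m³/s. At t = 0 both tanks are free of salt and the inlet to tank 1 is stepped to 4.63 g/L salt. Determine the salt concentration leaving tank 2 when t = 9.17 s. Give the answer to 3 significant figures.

Each tank obeys Vᵢ dCᵢ/dt = Q(Cᵢ₋₁ − Cᵢ), so τᵢ = Vᵢ/Q.
τ₁ = 16.2/1.22 = 13.279 s; τ₂ = 7.01/1.22 = 5.7459 s.
Tank 1: C₁ = C_in(1 − e^(−t/τ₁)). Tank 2 (τ₁ ≠ τ₂): C₂ = C_in[1 − (τ₁ e^(−t/τ₁) − τ₂ e^(−t/τ₂))/(τ₁ − τ₂)].
At t = 9.17: e^(−t/τ₁) = 0.50129, e^(−t/τ₂) = 0.20272.
C₂ = 4.63·[1 − (13.279·0.50129 − 5.7459·0.20272)/(7.5328)] = 4.63·0.27098 = 1.2546 g/L.

1.25 g/L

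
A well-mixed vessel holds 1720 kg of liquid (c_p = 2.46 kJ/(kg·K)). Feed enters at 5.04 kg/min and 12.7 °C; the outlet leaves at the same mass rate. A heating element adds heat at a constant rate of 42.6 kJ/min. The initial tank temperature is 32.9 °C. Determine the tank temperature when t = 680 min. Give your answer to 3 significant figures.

M c_p dT/dt = ṁ c_p (T_in − T) + Q̇.
τ = M/ṁ = 341.27 min; T_ss = T_in + Q̇/(ṁ c_p) = 12.7 + 42.6/(5.04·2.46) = 16.136 °C.
Solution: T(t) = T_ss + (T₀ − T_ss) e^(−t/τ).
T(680) = 16.136 + (16.764)·e^(−680/341.27) = 16.136 + (16.764)·0.13635 = 18.422 °C.

18.4 °C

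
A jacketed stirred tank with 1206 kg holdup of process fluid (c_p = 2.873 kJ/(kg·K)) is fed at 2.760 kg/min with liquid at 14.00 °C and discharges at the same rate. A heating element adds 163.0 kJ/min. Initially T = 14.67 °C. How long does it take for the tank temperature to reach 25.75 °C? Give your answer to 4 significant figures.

355.9 min

M c_p dT/dt = ṁ c_p (T_in − T) + Q̇.
τ = M/ṁ = 436.957 min; T_ss = T_in + Q̇/(ṁ c_p) = 34.5562 °C.
T(t) = T_ss + (T₀ − T_ss) e^(−t/τ). Set T = 25.75:
e^(−t/τ) = (25.75 − 34.5562)/(14.67 − 34.5562) = 0.442830
t = −436.957 · ln(0.442830) = 355.932 min.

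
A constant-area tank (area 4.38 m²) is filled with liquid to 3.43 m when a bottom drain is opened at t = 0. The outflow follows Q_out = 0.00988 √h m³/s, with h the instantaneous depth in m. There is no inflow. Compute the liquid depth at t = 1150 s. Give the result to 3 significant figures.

Volume balance on the tank: A dh/dt = −0.00988 √h.
Separate and integrate: 2(√h − √h₀) = −(0.00988/A) t.
√h = √3.43 − 0.00988·1150/(2·4.38) = 1.8520 − 1.2970 = 0.55499.
h = 0.55499² = 0.30802 m.

0.308 m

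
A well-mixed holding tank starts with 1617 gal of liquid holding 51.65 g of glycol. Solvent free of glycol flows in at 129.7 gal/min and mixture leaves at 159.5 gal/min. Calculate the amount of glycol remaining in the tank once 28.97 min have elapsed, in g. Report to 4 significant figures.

0.8683 g

Let m(t) be the amount of glycol. Volume: V(t) = V₀ + (Q_in − Q_out) t = 1617 − 29.8000 t; V(28.97) = 753.694 gal.
No glycol enters, so dm/dt = −Q_out · (m/V).
Separate: dm/m = −Q_out dt/V(t) ⇒ ln(m/m₀) = −(Q_out/(Q_in−Q_out)) ln(V/V₀).
m = m₀ (V₀/V)^(Q_out/(Q_in−Q_out)) = 51.65 × (1617/753.694)^(-5.35235) = 0.868333 g.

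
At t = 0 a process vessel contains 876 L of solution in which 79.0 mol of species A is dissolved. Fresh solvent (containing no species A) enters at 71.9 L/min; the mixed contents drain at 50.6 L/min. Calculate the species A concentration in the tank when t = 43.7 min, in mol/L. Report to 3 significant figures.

0.00783 mol/L

Let m(t) be the amount of species A. Volume: V(t) = V₀ + (Q_in − Q_out) t = 876 + 21.300 t; V(43.7) = 1806.8 L.
Species balance (pure solvent in): dm/dt = −Q_out · m/V(t).
dm/m = −Q_out dt/(V₀ + 21.300 t); integrating gives ln(m/m₀) = −(Q_out/(Q_in−Q_out)) ln(V/V₀).
m = m₀ (V₀/V)^(Q_out/(Q_in−Q_out)) = 79.0 × (876/1806.8)^(2.3756) = 14.149 mol.
C = m/V = 14.149/1806.8 = 0.0078309 mol/L.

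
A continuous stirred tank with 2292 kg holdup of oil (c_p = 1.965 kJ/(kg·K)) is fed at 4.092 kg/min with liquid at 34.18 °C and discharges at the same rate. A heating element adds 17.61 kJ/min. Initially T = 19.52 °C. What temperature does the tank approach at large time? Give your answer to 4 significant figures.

36.37 °C

M c_p dT/dt = ṁ c_p (T_in − T) + Q̇.
At steady state dT/dt = 0 ⇒ T_ss = T_in + Q̇/(ṁ c_p) = 34.18 + 17.61/(4.092·1.965) = 36.3701 °C.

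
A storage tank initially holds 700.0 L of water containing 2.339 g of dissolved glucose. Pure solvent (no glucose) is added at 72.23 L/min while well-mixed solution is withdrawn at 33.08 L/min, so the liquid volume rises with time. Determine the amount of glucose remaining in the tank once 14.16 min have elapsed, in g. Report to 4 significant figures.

Let m(t) be the amount of glucose. Volume: V(t) = V₀ + (Q_in − Q_out) t = 700.0 + 39.1500 t; V(14.16) = 1254.36 L.
No glucose enters, so dm/dt = −Q_out · (m/V).
dm/m = −Q_out dt/(V₀ + 39.1500 t); integrating gives ln(m/m₀) = −(Q_out/(Q_in−Q_out)) ln(V/V₀).
m = m₀ (V₀/V)^(Q_out/(Q_in−Q_out)) = 2.339 × (700.0/1254.36)^(0.844955) = 1.42883 g.

1.429 g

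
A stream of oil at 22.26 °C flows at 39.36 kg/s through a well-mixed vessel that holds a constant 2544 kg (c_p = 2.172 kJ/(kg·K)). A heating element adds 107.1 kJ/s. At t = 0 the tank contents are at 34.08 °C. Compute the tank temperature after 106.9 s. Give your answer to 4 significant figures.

25.53 °C

M c_p dT/dt = ṁ c_p (T_in − T) + Q̇.
τ = M/ṁ = 64.6341 s; T_ss = T_in + Q̇/(ṁ c_p) = 22.26 + 107.1/(39.36·2.172) = 23.5128 °C.
Solution: T(t) = T_ss + (T₀ − T_ss) e^(−t/τ).
T(106.9) = 23.5128 + (10.5672)·e^(−106.9/64.6341) = 23.5128 + (10.5672)·0.191298 = 25.5343 °C.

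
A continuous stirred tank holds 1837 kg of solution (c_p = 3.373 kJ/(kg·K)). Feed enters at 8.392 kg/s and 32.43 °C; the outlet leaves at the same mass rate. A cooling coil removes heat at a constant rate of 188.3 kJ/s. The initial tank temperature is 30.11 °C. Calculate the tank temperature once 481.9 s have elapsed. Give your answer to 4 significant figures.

Unsteady energy balance on the tank contents: M c_p dT/dt = ṁ c_p (T_in − T) − 188.3.
τ = M/ṁ = 218.899 s; T_ss = T_in − Q̇/(ṁ c_p) = 32.43 − 188.3/(8.392·3.373) = 25.7778 °C.
T approaches T_ss exponentially: T(t) = T_ss + (T₀ − T_ss) e^(−t/τ).
T(481.9) = 25.7778 + (4.33225)·e^(−481.9/218.899) = 25.7778 + (4.33225)·0.110640 = 26.2571 °C.

26.26 °C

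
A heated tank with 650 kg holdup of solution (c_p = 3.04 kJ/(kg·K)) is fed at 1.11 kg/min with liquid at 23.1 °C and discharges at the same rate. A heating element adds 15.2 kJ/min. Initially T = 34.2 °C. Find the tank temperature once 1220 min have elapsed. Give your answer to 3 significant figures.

28.4 °C

M c_p dT/dt = ṁ c_p (T_in − T) + Q̇.
τ = M/ṁ = 585.59 min; T_ss = T_in + Q̇/(ṁ c_p) = 23.1 + 15.2/(1.11·3.04) = 27.605 °C.
This is linear first-order; T(t) = T_ss + (T₀ − T_ss) e^(−t/τ).
T(1220) = 27.605 + (6.5955)·e^(−1220/585.59) = 27.605 + (6.5955)·0.12451 = 28.426 °C.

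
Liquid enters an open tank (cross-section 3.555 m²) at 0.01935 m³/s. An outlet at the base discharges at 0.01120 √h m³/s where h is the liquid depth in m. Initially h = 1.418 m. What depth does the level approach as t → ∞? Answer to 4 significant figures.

2.985 m

Level balance: A dh/dt = 0.01935 − 0.01120 √h. Setting dh/dt = 0:
Q_in = 0.01120 √h_ss ⇒ √h_ss = 0.01935/0.01120 = 1.72768.
h_ss = 1.72768² = 2.98487 m. (Since h₀ = 1.418 m < h_ss, the level will rise toward this value.)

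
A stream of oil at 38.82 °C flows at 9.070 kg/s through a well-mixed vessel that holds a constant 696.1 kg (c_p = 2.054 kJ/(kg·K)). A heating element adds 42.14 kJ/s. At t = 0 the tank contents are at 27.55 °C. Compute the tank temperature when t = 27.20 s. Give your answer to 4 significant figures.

M c_p dT/dt = ṁ c_p (T_in − T) + Q̇.
Rearrange: dT/dt = (T_ss − T)/τ with τ = M/ṁ = 76.7475 s and T_ss = T_in + Q̇/(ṁ c_p) = 41.0820 °C.
Solution: T(t) = T_ss + (T₀ − T_ss) e^(−t/τ).
T(27.20) = 41.0820 + (-13.5320)·e^(−27.20/76.7475) = 41.0820 + (-13.5320)·0.701588 = 31.5881 °C.

31.59 °C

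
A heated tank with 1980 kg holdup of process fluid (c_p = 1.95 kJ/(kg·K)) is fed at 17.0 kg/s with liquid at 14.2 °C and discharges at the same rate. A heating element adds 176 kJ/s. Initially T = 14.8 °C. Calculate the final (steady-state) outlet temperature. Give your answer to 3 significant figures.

19.5 °C

M c_p dT/dt = ṁ c_p (T_in − T) + Q̇.
At steady state dT/dt = 0 ⇒ T_ss = T_in + Q̇/(ṁ c_p) = 14.2 + 176/(17.0·1.95) = 19.509 °C.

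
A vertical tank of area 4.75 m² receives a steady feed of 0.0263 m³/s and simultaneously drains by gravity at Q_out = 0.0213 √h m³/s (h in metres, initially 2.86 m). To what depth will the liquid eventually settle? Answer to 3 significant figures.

Mass balance (ρ constant): A dh/dt = Q_in − 0.0213 √h. At steady state dh/dt = 0:
Q_in = 0.0213 √h_ss ⇒ √h_ss = 0.0263/0.0213 = 1.2347.
h_ss = 1.2347² = 1.5246 m. (Since h₀ = 2.86 m > h_ss, the level will fall toward this value.)

1.52 m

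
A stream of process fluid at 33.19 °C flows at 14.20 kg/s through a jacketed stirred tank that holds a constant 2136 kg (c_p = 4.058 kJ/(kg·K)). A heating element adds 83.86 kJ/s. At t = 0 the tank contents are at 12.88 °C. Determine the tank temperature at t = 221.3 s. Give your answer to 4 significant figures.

29.65 °C

Energy balance: M c_p dT/dt = ṁ c_p (T_in − T) + 83.86.
τ = M/ṁ = 150.423 s; T_ss = T_in + Q̇/(ṁ c_p) = 33.19 + 83.86/(14.20·4.058) = 34.6453 °C.
T approaches T_ss exponentially: T(t) = T_ss + (T₀ − T_ss) e^(−t/τ).
T(221.3) = 34.6453 + (-21.7653)·e^(−221.3/150.423) = 34.6453 + (-21.7653)·0.229652 = 29.6469 °C.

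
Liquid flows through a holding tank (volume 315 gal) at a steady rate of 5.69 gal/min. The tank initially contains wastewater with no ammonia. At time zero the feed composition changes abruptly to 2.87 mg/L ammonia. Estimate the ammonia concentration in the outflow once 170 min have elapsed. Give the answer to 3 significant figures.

Transient balance on the dissolved component: V dC/dt = Q(C_in − C).
So dC/dt = (C_in − C)/τ with τ = V/Q = 315/5.69 = 55.360 min.
Solution: C(t) = C_in + (C₀ − C_in) e^(−t/τ).
C(170) = 2.87 + (0 − 2.87)·e^(−170/55.360) = 2.87 + (-2.8700)·0.046384 = 2.7369 mg/L.

2.74 mg/L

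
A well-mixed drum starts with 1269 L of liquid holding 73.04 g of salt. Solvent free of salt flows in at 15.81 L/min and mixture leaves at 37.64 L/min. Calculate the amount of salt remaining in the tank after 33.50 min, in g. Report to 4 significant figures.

16.62 g

Let m(t) be the amount of salt. Volume: V(t) = V₀ + (Q_in − Q_out) t = 1269 − 21.8300 t; V(33.50) = 537.695 L.
Solute balance: dm/dt = 0 − Q_out C = −Q_out m/V(t).
Separate: dm/m = −Q_out dt/V(t) ⇒ ln(m/m₀) = −(Q_out/(Q_in−Q_out)) ln(V/V₀).
m = m₀ (V₀/V)^(Q_out/(Q_in−Q_out)) = 73.04 × (1269/537.695)^(-1.72423) = 16.6169 g.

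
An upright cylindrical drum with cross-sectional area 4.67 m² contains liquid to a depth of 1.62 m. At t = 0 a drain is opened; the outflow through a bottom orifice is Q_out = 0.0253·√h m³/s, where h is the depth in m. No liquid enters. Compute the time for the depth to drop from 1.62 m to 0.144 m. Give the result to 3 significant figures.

Mass balance (ρ constant): A dh/dt = −0.0253 √h.
Separate and integrate: 2(√h − √h₀) = −(0.0253/A) t.
t = 2A(√h₀ − √h)/0.0253 = 2·4.67·(√1.62 − √0.144)/0.0253
  = 9.3400 × (1.2728 − 0.37947) / 0.0253 = 329.79 s.

330 s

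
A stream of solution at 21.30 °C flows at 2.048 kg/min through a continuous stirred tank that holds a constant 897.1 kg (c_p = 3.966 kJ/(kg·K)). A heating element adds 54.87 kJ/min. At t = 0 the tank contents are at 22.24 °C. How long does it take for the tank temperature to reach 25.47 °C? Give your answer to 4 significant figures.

355.1 min

M c_p dT/dt = ṁ c_p (T_in − T) + Q̇.
τ = M/ṁ = 438.037 min; T_ss = T_in + Q̇/(ṁ c_p) = 28.0554 °C.
T(t) = T_ss + (T₀ − T_ss) e^(−t/τ). Set T = 25.47:
e^(−t/τ) = (25.47 − 28.0554)/(22.24 − 28.0554) = 0.444580
t = −438.037 · ln(0.444580) = 355.084 min.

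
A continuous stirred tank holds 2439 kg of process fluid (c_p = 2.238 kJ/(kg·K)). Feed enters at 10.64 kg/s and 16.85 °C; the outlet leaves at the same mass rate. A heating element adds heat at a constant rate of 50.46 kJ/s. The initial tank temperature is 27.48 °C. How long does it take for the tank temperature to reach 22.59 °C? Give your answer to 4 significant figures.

M c_p dT/dt = ṁ c_p (T_in − T) + Q̇.
τ = M/ṁ = 229.229 s; T_ss = T_in + Q̇/(ṁ c_p) = 18.9691 °C.
T(t) = T_ss + (T₀ − T_ss) e^(−t/τ). Set T = 22.59:
e^(−t/τ) = (22.59 − 18.9691)/(27.48 − 18.9691) = 0.425445
t = −229.229 · ln(0.425445) = 195.904 s.

195.9 s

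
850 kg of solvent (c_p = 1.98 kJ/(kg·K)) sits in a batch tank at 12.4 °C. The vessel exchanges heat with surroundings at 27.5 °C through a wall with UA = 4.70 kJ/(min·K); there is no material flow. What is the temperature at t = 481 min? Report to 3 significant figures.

Lumped-capacitance energy balance: M c_p dT/dt = UA(T_amb − T).
dT/dt = (T_ss − T)/τ with T_ss = T_amb = 27.500 °C, τ = M c_p/UA = 850·1.98/4.70 = 358.09 min.
Solution: T(t) = T_ss + (T₀ − T_ss) e^(−t/τ).
T(481) = 27.500 + (-15.100)·0.26099 = 23.559 °C.

23.6 °C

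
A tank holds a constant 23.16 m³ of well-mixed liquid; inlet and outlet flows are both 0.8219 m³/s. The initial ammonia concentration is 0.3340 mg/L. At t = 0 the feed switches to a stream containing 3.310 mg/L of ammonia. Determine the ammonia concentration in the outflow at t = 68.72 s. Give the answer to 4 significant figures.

3.050 mg/L

Transient balance on the dissolved component: V dC/dt = Q(C_in − C).
So dC/dt = (C_in − C)/τ with τ = V/Q = 23.16/0.8219 = 28.1786 s.
Solution: C(t) = C_in + (C₀ − C_in) e^(−t/τ).
C(68.72) = 3.310 + (0.3340 − 3.310)·e^(−68.72/28.1786) = 3.310 + (-2.97600)·0.0872717 = 3.05028 mg/L.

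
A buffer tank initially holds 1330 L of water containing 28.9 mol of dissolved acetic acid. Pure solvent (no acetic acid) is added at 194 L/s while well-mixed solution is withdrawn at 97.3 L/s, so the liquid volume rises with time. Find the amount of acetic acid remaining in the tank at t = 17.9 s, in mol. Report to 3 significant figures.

Let m(t) be the amount of acetic acid. Volume: V(t) = V₀ + (Q_in − Q_out) t = 1330 + 96.700 t; V(17.9) = 3060.9 L.
Species balance (pure solvent in): dm/dt = −Q_out · m/V(t).
dm/m = −Q_out dt/(V₀ + 96.700 t); integrating gives ln(m/m₀) = −(Q_out/(Q_in−Q_out)) ln(V/V₀).
m = m₀ (V₀/V)^(Q_out/(Q_in−Q_out)) = 28.9 × (1330/3060.9)^(1.0062) = 12.493 mol.

12.5 mol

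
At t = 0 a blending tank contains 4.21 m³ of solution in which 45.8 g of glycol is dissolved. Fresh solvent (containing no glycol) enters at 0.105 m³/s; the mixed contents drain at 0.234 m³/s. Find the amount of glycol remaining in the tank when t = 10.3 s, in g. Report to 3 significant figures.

Total volume: dV/dt = Q_in − Q_out = -0.12900 m³/s, so V(t) = 4.21 − 0.12900 t and V(10.3) = 2.8813 m³.
Solute balance: dm/dt = 0 − Q_out C = −Q_out m/V(t).
dm/m = −Q_out dt/(V₀ − 0.12900 t); integrating gives ln(m/m₀) = −(Q_out/(Q_in−Q_out)) ln(V/V₀).
m = m₀ (V₀/V)^(Q_out/(Q_in−Q_out)) = 45.8 × (4.21/2.8813)^(-1.8140) = 23.021 g.

23.0 g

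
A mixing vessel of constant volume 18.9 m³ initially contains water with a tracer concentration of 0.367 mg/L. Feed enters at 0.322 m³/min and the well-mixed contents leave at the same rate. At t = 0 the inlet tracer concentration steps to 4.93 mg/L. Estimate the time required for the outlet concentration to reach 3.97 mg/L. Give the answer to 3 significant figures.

Species balance: V dC/dt = Q(C_in − C) ⇒ τ = V/Q = 58.696 min.
C(t) = C_in + (C₀ − C_in) e^(−t/τ). Set C = 3.97 and solve for t:
e^(−t/τ) = (C − C_in)/(C₀ − C_in) = (3.97 − 4.93)/(0.367 − 4.93) = 0.21039
t = −τ ln(…) = 58.696 × 1.5588 = 91.495 min.

91.5 min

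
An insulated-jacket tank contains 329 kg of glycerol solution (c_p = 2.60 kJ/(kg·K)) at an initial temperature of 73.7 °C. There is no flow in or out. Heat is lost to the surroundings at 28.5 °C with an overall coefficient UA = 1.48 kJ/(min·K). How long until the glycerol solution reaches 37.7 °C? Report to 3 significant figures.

920 min

Energy balance: M c_p dT/dt = −UA(T − T_amb).
τ = M c_p/UA = 577.97 min; T_ss = T_amb = 28.500 °C.
T(t) = T_ss + (T₀ − T_ss)e^(−t/τ); set T = 37.7:
t = −τ ln[(T − T_ss)/(T₀ − T_ss)] = −577.97 · ln(0.20354) = 920.07 min.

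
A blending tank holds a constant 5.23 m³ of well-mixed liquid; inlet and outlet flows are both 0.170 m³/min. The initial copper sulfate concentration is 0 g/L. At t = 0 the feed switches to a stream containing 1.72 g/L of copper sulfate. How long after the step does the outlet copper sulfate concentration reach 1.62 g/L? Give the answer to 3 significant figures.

Species balance: V dC/dt = Q(C_in − C) ⇒ τ = V/Q = 30.765 min.
C(t) = C_in + (C₀ − C_in) e^(−t/τ). Set C = 1.62 and solve for t:
e^(−t/τ) = (C − C_in)/(C₀ − C_in) = (1.62 − 1.72)/(0 − 1.72) = 0.058140
t = −τ ln(…) = 30.765 × 2.8449 = 87.523 min.

87.5 min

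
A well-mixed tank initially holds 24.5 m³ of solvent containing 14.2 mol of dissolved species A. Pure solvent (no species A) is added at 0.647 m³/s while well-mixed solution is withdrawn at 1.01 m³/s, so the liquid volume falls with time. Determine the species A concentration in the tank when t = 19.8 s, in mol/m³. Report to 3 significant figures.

Total volume: dV/dt = Q_in − Q_out = -0.36300 m³/s, so V(t) = 24.5 − 0.36300 t and V(19.8) = 17.313 m³.
No species A enters, so dm/dt = −Q_out · (m/V).
dm/m = −Q_out dt/(V₀ − 0.36300 t); integrating gives ln(m/m₀) = −(Q_out/(Q_in−Q_out)) ln(V/V₀).
m = m₀ (V₀/V)^(Q_out/(Q_in−Q_out)) = 14.2 × (24.5/17.313)^(-2.7824) = 5.4038 mol.
C = m/V = 5.4038/17.313 = 0.31213 mol/m³.

0.312 mol/m³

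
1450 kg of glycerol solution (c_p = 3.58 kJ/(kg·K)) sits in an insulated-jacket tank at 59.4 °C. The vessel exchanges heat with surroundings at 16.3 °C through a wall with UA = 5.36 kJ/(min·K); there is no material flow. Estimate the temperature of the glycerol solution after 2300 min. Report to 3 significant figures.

Energy balance: M c_p dT/dt = −UA(T − T_amb).
dT/dt = (T_ss − T)/τ with T_ss = T_amb = 16.300 °C, τ = M c_p/UA = 1450·3.58/5.36 = 968.47 min.
Integrating: T(t) = T_ss + (T₀ − T_ss) e^(−t/τ).
T(2300) = 16.300 + (43.100)·0.093026 = 20.309 °C.

20.3 °C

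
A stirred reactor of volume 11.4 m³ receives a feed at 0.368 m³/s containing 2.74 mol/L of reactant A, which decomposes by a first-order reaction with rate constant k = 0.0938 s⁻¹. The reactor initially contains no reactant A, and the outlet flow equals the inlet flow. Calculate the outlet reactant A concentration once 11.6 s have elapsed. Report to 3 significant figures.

Accumulation = in − out − consumed: V dC/dt = Q C_in − Q C − k V C.
This is linear with rate a = Q/V + k = 0.12608 s⁻¹.
C_ss = Q C_in/(Q + kV) = 0.70153 mol/L; C(t) = C_ss + (C₀ − C_ss) e^(−a t).
C(11.6) = 0.70153 + (-0.70153)·e^(−0.12608·11.6) = 0.70153 + (-0.70153)·0.23165 = 0.53902 mol/L.

0.539 mol/L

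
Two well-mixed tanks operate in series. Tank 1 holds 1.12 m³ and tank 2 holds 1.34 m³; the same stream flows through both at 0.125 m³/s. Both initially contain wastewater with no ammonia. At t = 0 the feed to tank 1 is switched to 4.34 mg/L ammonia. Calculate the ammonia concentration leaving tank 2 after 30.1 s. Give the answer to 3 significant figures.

Species balance on tank i: dCᵢ/dt = (Cᵢ₋₁ − Cᵢ)/τᵢ with τᵢ = Vᵢ/Q.
τ₁ = 1.12/0.125 = 8.9600 s; τ₂ = 1.34/0.125 = 10.720 s.
Solving the cascade with C₁(0)=C₂(0)=0 gives C₂(t) = C_in[1 − (τ₁ e^(−t/τ₁) − τ₂ e^(−t/τ₂))/(τ₁ − τ₂)].
At t = 30.1: e^(−t/τ₁) = 0.034757, e^(−t/τ₂) = 0.060335.
C₂ = 4.34·[1 − (8.9600·0.034757 − 10.720·0.060335)/(-1.7600)] = 4.34·0.80945 = 3.5130 mg/L.

3.51 mg/L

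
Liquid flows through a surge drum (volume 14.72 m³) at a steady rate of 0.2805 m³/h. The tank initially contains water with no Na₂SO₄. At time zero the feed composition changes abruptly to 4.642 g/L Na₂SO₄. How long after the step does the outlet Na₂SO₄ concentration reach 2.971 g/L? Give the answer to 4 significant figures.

53.62 h

Species balance: V dC/dt = Q(C_in − C) ⇒ τ = V/Q = 52.4777 h.
C(t) = C_in + (C₀ − C_in) e^(−t/τ). Set C = 2.971 and solve for t:
e^(−t/τ) = (C − C_in)/(C₀ − C_in) = (2.971 − 4.642)/(0 − 4.642) = 0.359974
t = −τ ln(…) = 52.4777 × 1.02172 = 53.6177 h.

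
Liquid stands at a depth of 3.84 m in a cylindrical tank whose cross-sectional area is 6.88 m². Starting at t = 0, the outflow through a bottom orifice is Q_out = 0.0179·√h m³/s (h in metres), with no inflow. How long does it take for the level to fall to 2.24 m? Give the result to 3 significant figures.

A dh/dt = −Q_out = −0.0179 √h.
Separate and integrate: 2(√h − √h₀) = −(0.0179/A) t.
t = 2A(√h₀ − √h)/0.0179 = 2·6.88·(√3.84 − √2.24)/0.0179
  = 13.760 × (1.9596 − 1.4967) / 0.0179 = 355.86 s.

356 s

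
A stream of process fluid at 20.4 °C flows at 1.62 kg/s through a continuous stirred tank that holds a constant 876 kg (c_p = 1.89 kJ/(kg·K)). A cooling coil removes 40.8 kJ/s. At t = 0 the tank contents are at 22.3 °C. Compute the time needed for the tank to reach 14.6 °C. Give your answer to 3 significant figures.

381 s

Heat balance on the well-mixed liquid: M c_p dT/dt = ṁ c_p (T_in − T) − 40.8.
τ = M/ṁ = 540.74 s; T_ss = T_in − Q̇/(ṁ c_p) = 7.0745 °C.
T(t) = T_ss + (T₀ − T_ss) e^(−t/τ). Set T = 14.6:
e^(−t/τ) = (14.6 − 7.0745)/(22.3 − 7.0745) = 0.49427
t = −540.74 · ln(0.49427) = 381.05 s.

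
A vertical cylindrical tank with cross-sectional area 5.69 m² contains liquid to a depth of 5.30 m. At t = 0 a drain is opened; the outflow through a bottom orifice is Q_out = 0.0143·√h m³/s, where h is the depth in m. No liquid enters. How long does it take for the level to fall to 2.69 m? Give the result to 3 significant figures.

A dh/dt = −Q_out = −0.0143 √h.
∫ h^(−1/2) dh = −(0.0143/A) ∫ dt, giving 2√h = 2√h₀ − (0.0143/A) t.
t = 2A(√h₀ − √h)/0.0143 = 2·5.69·(√5.30 − √2.69)/0.0143
  = 11.380 × (2.3022 − 1.6401) / 0.0143 = 526.86 s.

527 s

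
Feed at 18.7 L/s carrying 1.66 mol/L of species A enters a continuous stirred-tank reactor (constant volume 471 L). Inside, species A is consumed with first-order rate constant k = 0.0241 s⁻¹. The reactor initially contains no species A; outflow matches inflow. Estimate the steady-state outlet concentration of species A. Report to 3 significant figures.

1.03 mol/L

Species balance: V dC/dt = Q C_in − Q C − k V C.
Steady state (dC/dt = 0): C_ss = Q C_in/(Q + kV) = C_in/(1 + kV/Q).
C_ss = 18.7·1.66/(18.7 + 0.0241·471) = 31.042/30.051 = 1.0330 mol/L.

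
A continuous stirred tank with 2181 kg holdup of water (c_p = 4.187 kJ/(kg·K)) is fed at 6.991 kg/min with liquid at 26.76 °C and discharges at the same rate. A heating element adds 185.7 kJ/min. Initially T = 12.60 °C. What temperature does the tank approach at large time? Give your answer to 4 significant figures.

33.10 °C

M c_p dT/dt = ṁ c_p (T_in − T) + Q̇.
At steady state dT/dt = 0 ⇒ T_ss = T_in + Q̇/(ṁ c_p) = 26.76 + 185.7/(6.991·4.187) = 33.1041 °C.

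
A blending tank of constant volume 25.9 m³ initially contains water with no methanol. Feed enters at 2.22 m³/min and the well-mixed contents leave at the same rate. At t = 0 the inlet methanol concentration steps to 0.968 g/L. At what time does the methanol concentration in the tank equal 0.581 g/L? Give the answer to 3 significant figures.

10.7 min

Unsteady species balance (constant V, well mixed): V dC/dt = Q(C_in − C), so τ = V/Q = 11.667 min.
C(t) = C_in + (C₀ − C_in) e^(−t/τ). Set C = 0.581 and solve for t:
e^(−t/τ) = (C − C_in)/(C₀ − C_in) = (0.581 − 0.968)/(0 − 0.968) = 0.39979
t = −τ ln(…) = 11.667 × 0.91681 = 10.696 min.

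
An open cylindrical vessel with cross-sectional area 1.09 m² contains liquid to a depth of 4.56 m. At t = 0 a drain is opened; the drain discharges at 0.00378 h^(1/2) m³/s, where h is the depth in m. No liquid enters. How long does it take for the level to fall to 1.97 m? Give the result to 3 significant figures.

With no inflow, A dh/dt = −0.00378 √h.
This is separable: 2 d(√h)/dt = −0.00378/A, so √h = √h₀ − (0.00378/(2A)) t.
t = 2A(√h₀ − √h)/0.00378 = 2·1.09·(√4.56 − √1.97)/0.00378
  = 2.1800 × (2.1354 − 1.4036) / 0.00378 = 422.07 s.

422 s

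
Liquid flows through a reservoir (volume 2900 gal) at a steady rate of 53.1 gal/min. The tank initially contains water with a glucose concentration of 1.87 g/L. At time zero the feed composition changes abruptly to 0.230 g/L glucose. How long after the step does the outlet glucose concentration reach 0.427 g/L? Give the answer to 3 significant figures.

116 min

Transient balance on the dissolved component: V dC/dt = Q(C_in − C), so τ = V/Q = 54.614 min.
C(t) = C_in + (C₀ − C_in) e^(−t/τ). Set C = 0.427 and solve for t:
e^(−t/τ) = (C − C_in)/(C₀ − C_in) = (0.427 − 0.230)/(1.87 − 0.230) = 0.12012
t = −τ ln(…) = 54.614 × 2.1192 = 115.74 min.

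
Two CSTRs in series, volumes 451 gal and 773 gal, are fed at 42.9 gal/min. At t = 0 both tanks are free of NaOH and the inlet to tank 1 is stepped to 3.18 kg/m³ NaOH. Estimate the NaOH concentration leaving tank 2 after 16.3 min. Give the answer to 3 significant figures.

Time constants: τᵢ = Vᵢ/Q for each well-mixed tank.
τ₁ = 451/42.9 = 10.513 min; τ₂ = 773/42.9 = 18.019 min.
Tank 1: C₁ = C_in(1 − e^(−t/τ₁)). Tank 2 (τ₁ ≠ τ₂): C₂ = C_in[1 − (τ₁ e^(−t/τ₁) − τ₂ e^(−t/τ₂))/(τ₁ − τ₂)].
At t = 16.3: e^(−t/τ₁) = 0.21214, e^(−t/τ₂) = 0.40470.
C₂ = 3.18·[1 − (10.513·0.21214 − 18.019·0.40470)/(-7.5058)] = 3.18·0.32561 = 1.0354 kg/m³.

1.04 kg/m³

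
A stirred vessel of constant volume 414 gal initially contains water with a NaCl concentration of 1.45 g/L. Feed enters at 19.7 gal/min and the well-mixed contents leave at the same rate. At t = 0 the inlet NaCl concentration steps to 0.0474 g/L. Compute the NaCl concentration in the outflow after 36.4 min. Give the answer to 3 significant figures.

0.296 g/L

Species balance on the tank: V dC/dt = Q(C_in − C).
So dC/dt = (C_in − C)/τ with τ = V/Q = 414/19.7 = 21.015 min.
Integrating: C(t) = C_in + (C₀ − C_in) e^(−t/τ).
C(36.4) = 0.0474 + (1.45 − 0.0474)·e^(−36.4/21.015) = 0.0474 + (1.4026)·0.17692 = 0.29554 g/L.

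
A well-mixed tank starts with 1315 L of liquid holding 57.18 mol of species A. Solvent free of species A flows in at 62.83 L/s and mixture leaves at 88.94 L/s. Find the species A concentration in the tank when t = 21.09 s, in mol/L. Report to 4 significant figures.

0.01178 mol/L

Let m(t) be the amount of species A. Volume: V(t) = V₀ + (Q_in − Q_out) t = 1315 − 26.1100 t; V(21.09) = 764.340 L.
Solute balance: dm/dt = 0 − Q_out C = −Q_out m/V(t).
Separate: dm/m = −Q_out dt/V(t) ⇒ ln(m/m₀) = −(Q_out/(Q_in−Q_out)) ln(V/V₀).
m = m₀ (V₀/V)^(Q_out/(Q_in−Q_out)) = 57.18 × (1315/764.340)^(-3.40636) = 9.00685 mol.
C = m/V = 9.00685/764.340 = 0.0117838 mol/L.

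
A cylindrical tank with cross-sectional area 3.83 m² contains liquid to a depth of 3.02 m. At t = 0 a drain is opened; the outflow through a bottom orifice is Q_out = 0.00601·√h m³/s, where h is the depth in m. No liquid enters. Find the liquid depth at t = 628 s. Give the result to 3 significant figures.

A dh/dt = −Q_out = −0.00601 √h.
Separate and integrate: 2(√h − √h₀) = −(0.00601/A) t.
√h = √3.02 − 0.00601·628/(2·3.83) = 1.7378 − 0.49273 = 1.2451.
h = 1.2451² = 1.5502 m.

1.55 m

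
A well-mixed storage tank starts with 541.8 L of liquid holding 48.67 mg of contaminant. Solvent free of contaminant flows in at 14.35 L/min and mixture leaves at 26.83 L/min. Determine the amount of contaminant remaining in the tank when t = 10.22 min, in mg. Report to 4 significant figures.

27.33 mg

Total volume: dV/dt = Q_in − Q_out = -12.4800 L/min, so V(t) = 541.8 − 12.4800 t and V(10.22) = 414.254 L.
Species balance (pure solvent in): dm/dt = −Q_out · m/V(t).
Separate: dm/m = −Q_out dt/V(t) ⇒ ln(m/m₀) = −(Q_out/(Q_in−Q_out)) ln(V/V₀).
m = m₀ (V₀/V)^(Q_out/(Q_in−Q_out)) = 48.67 × (541.8/414.254)^(-2.14984) = 27.3307 mg.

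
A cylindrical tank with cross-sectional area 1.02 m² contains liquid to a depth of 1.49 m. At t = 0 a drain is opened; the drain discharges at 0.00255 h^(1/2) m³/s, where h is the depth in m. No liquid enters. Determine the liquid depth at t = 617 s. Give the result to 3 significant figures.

0.202 m

Volume balance on the tank: A dh/dt = −0.00255 √h.
∫ h^(−1/2) dh = −(0.00255/A) ∫ dt, giving 2√h = 2√h₀ − (0.00255/A) t.
√h = √1.49 − 0.00255·617/(2·1.02) = 1.2207 − 0.77125 = 0.44941.
h = 0.44941² = 0.20197 m.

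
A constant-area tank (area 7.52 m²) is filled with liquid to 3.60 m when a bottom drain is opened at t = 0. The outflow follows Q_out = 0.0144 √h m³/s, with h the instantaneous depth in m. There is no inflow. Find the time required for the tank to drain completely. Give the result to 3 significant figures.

1980 s

A dh/dt = −Q_out = −0.0144 √h.
This is separable: 2 d(√h)/dt = −0.0144/A, so √h = √h₀ − (0.0144/(2A)) t.
Tank is empty when √h = 0: t_empty = 2A√h₀/0.0144.
t_empty = 2·7.52·√3.60/0.0144 = 15.040·1.8974/0.0144 = 1981.7 s.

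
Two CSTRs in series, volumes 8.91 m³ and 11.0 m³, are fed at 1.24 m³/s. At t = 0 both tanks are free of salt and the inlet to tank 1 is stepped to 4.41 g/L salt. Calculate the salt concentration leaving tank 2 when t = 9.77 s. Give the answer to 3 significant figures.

1.52 g/L

Species balance on tank i: dCᵢ/dt = (Cᵢ₋₁ − Cᵢ)/τᵢ with τᵢ = Vᵢ/Q.
τ₁ = 8.91/1.24 = 7.1855 s; τ₂ = 11.0/1.24 = 8.8710 s.
Solving the cascade with C₁(0)=C₂(0)=0 gives C₂(t) = C_in[1 − (τ₁ e^(−t/τ₁) − τ₂ e^(−t/τ₂))/(τ₁ − τ₂)].
At t = 9.77: e^(−t/τ₁) = 0.25674, e^(−t/τ₂) = 0.33242.
C₂ = 4.41·[1 − (7.1855·0.25674 − 8.8710·0.33242)/(-1.6855)] = 4.41·0.34493 = 1.5211 g/L.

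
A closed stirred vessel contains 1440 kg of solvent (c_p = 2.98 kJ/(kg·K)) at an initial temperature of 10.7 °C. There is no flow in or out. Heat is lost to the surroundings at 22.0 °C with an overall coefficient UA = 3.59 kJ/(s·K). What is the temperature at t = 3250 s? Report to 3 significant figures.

Lumped-capacitance energy balance: M c_p dT/dt = UA(T_amb − T).
dT/dt = (T_ss − T)/τ with T_ss = T_amb = 22.000 °C, τ = M c_p/UA = 1440·2.98/3.59 = 1195.3 s.
Solution: T(t) = T_ss + (T₀ − T_ss) e^(−t/τ).
T(3250) = 22.000 + (-11.300)·0.065945 = 21.255 °C.

21.3 °C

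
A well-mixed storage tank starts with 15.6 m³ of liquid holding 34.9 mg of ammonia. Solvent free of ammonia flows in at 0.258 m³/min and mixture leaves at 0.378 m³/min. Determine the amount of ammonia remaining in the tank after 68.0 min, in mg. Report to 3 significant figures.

3.39 mg

Total volume: dV/dt = Q_in − Q_out = -0.12000 m³/min, so V(t) = 15.6 − 0.12000 t and V(68.0) = 7.4400 m³.
Species balance (pure solvent in): dm/dt = −Q_out · m/V(t).
Separate: dm/m = −Q_out dt/V(t) ⇒ ln(m/m₀) = −(Q_out/(Q_in−Q_out)) ln(V/V₀).
m = m₀ (V₀/V)^(Q_out/(Q_in−Q_out)) = 34.9 × (15.6/7.4400)^(-3.1500) = 3.3880 mg.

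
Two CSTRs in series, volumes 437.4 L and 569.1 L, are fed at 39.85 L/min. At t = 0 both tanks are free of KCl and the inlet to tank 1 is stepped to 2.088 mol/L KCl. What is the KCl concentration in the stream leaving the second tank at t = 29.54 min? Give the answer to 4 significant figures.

1.418 mol/L

Species balance on tank i: dCᵢ/dt = (Cᵢ₋₁ − Cᵢ)/τᵢ with τᵢ = Vᵢ/Q.
τ₁ = 437.4/39.85 = 10.9762 min; τ₂ = 569.1/39.85 = 14.2811 min.
Tank 1: C₁ = C_in(1 − e^(−t/τ₁)). Tank 2 (τ₁ ≠ τ₂): C₂ = C_in[1 − (τ₁ e^(−t/τ₁) − τ₂ e^(−t/τ₂))/(τ₁ − τ₂)].
At t = 29.54: e^(−t/τ₁) = 0.0677936, e^(−t/τ₂) = 0.126378.
C₂ = 2.088·[1 − (10.9762·0.0677936 − 14.2811·0.126378)/(-3.30489)] = 2.088·0.679051 = 1.41786 mol/L.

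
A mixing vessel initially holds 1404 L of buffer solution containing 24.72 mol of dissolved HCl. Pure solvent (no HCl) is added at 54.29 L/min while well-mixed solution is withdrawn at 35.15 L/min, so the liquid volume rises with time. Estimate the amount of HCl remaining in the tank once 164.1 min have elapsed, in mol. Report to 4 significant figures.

Total volume: dV/dt = Q_in − Q_out = 19.1400 L/min, so V(t) = 1404 + 19.1400 t and V(164.1) = 4544.87 L.
Solute balance: dm/dt = 0 − Q_out C = −Q_out m/V(t).
Separate: dm/m = −Q_out dt/V(t) ⇒ ln(m/m₀) = −(Q_out/(Q_in−Q_out)) ln(V/V₀).
m = m₀ (V₀/V)^(Q_out/(Q_in−Q_out)) = 24.72 × (1404/4544.87)^(1.83647) = 2.85868 mol.

2.859 mol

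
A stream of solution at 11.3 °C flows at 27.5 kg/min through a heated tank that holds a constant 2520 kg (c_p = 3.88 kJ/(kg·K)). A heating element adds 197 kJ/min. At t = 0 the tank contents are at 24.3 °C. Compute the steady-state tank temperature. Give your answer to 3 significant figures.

Heat balance on the well-mixed liquid: M c_p dT/dt = ṁ c_p (T_in − T) + 197.
At steady state dT/dt = 0 ⇒ T_ss = T_in + Q̇/(ṁ c_p) = 11.3 + 197/(27.5·3.88) = 13.146 °C.

13.1 °C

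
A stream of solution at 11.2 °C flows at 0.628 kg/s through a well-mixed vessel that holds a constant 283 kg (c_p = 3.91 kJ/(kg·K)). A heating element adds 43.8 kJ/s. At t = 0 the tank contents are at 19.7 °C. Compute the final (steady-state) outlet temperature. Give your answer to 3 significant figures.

M c_p dT/dt = ṁ c_p (T_in − T) + Q̇.
At steady state dT/dt = 0 ⇒ T_ss = T_in + Q̇/(ṁ c_p) = 11.2 + 43.8/(0.628·3.91) = 29.038 °C.

29.0 °C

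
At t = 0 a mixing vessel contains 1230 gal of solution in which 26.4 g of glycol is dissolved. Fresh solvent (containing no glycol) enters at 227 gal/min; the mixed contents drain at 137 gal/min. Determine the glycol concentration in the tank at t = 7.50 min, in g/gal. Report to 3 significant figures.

0.00712 g/gal

Total volume: dV/dt = Q_in − Q_out = 90.000 gal/min, so V(t) = 1230 + 90.000 t and V(7.50) = 1905.0 gal.
Species balance (pure solvent in): dm/dt = −Q_out · m/V(t).
Separate: dm/m = −Q_out dt/V(t) ⇒ ln(m/m₀) = −(Q_out/(Q_in−Q_out)) ln(V/V₀).
m = m₀ (V₀/V)^(Q_out/(Q_in−Q_out)) = 26.4 × (1230/1905.0)^(1.5222) = 13.564 g.
C = m/V = 13.564/1905.0 = 0.0071204 g/gal.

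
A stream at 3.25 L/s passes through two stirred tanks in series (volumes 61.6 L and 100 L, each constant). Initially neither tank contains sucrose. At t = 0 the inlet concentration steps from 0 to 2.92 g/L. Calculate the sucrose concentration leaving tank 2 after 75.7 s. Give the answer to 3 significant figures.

Each tank obeys Vᵢ dCᵢ/dt = Q(Cᵢ₋₁ − Cᵢ), so τᵢ = Vᵢ/Q.
τ₁ = 61.6/3.25 = 18.954 s; τ₂ = 100/3.25 = 30.769 s.
Solving the cascade with C₁(0)=C₂(0)=0 gives C₂(t) = C_in[1 − (τ₁ e^(−t/τ₁) − τ₂ e^(−t/τ₂))/(τ₁ − τ₂)].
At t = 75.7: e^(−t/τ₁) = 0.018427, e^(−t/τ₂) = 0.085414.
C₂ = 2.92·[1 − (18.954·0.018427 − 30.769·0.085414)/(-11.815)] = 2.92·0.80713 = 2.3568 g/L.

2.36 g/L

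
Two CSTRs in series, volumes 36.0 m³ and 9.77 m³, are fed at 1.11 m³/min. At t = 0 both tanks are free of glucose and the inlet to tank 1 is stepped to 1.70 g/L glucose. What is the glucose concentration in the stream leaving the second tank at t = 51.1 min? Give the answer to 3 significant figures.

Time constants: τᵢ = Vᵢ/Q for each well-mixed tank.
τ₁ = 36.0/1.11 = 32.432 min; τ₂ = 9.77/1.11 = 8.8018 min.
Tank 1: C₁ = C_in(1 − e^(−t/τ₁)). Tank 2 (τ₁ ≠ τ₂): C₂ = C_in[1 − (τ₁ e^(−t/τ₁) − τ₂ e^(−t/τ₂))/(τ₁ − τ₂)].
At t = 51.1: e^(−t/τ₁) = 0.20689, e^(−t/τ₂) = 0.0030106.
C₂ = 1.70·[1 − (32.432·0.20689 − 8.8018·0.0030106)/(23.631)] = 1.70·0.71717 = 1.2192 g/L.

1.22 g/L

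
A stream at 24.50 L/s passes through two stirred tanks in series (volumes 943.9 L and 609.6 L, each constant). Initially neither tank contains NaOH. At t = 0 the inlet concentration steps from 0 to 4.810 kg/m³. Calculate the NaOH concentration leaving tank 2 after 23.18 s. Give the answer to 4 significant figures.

0.8240 kg/m³

Species balance on tank i: dCᵢ/dt = (Cᵢ₋₁ − Cᵢ)/τᵢ with τᵢ = Vᵢ/Q.
τ₁ = 943.9/24.50 = 38.5265 s; τ₂ = 609.6/24.50 = 24.8816 s.
Tank 1: C₁ = C_in(1 − e^(−t/τ₁)). Tank 2 (τ₁ ≠ τ₂): C₂ = C_in[1 − (τ₁ e^(−t/τ₁) − τ₂ e^(−t/τ₂))/(τ₁ − τ₂)].
At t = 23.18: e^(−t/τ₁) = 0.547900, e^(−t/τ₂) = 0.393919.
C₂ = 4.810·[1 − (38.5265·0.547900 − 24.8816·0.393919)/(13.6449)] = 4.810·0.171314 = 0.824022 kg/m³.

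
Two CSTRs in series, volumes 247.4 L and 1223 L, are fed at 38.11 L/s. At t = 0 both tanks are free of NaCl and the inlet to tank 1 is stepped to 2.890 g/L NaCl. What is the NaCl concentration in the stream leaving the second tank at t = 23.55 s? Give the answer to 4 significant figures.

1.170 g/L

Species balance on tank i: dCᵢ/dt = (Cᵢ₋₁ − Cᵢ)/τᵢ with τᵢ = Vᵢ/Q.
τ₁ = 247.4/38.11 = 6.49173 s; τ₂ = 1223/38.11 = 32.0913 s.
Tank 1: C₁ = C_in(1 − e^(−t/τ₁)). Tank 2 (τ₁ ≠ τ₂): C₂ = C_in[1 − (τ₁ e^(−t/τ₁) − τ₂ e^(−t/τ₂))/(τ₁ − τ₂)].
At t = 23.55: e^(−t/τ₁) = 0.0265775, e^(−t/τ₂) = 0.480060.
C₂ = 2.890·[1 − (6.49173·0.0265775 − 32.0913·0.480060)/(-25.5996)] = 2.890·0.404942 = 1.17028 g/L.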